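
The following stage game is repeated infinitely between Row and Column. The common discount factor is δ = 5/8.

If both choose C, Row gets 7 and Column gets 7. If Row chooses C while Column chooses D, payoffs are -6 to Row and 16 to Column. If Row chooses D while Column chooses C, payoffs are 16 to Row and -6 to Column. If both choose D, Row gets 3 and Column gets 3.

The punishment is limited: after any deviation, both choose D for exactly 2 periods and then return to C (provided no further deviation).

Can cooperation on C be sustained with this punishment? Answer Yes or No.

IC: δ+…+δ^2 ≥ (16−7)/(7−3) = 9/4.
At δ = 5/8: partial sum = 1.0156 < 2.2500. Cooperation not sustainable.

No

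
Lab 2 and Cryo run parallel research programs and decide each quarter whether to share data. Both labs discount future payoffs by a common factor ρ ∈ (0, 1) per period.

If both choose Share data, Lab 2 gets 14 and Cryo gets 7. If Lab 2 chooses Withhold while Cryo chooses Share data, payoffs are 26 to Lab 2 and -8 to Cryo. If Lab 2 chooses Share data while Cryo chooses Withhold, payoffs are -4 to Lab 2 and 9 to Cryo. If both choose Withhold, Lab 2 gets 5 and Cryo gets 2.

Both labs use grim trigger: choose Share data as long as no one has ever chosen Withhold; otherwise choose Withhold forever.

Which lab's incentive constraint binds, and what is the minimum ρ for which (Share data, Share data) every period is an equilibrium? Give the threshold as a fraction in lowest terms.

Lab 2: cooperation gives 14 each period; deviation gives 26 once then 5 forever.
  14/(1−ρ) ≥ 26 + 5ρ/(1−ρ) ⇒ ρ ≥ 12/21 = 4/7.
Cryo: cooperation gives 7 each period; deviation gives 9 once then 2 forever.
  ρ ≥ 2/7.
Both must hold, so the binding constraint is Lab 2's: ρ ≥ 4/7.

Lab 2; ρ ≥ 4/7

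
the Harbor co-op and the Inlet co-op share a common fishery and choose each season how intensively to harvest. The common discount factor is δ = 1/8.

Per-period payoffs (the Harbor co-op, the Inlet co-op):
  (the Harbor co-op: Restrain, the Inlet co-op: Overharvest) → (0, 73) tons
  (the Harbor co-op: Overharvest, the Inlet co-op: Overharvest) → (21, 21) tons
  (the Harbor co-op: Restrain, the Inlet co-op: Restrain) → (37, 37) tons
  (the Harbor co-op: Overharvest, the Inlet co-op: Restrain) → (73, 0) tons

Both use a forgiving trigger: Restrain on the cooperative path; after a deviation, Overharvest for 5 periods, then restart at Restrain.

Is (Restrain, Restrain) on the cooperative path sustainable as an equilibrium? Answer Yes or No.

A one-shot deviation gives 73 now, then 21 for 5 periods, then back to 37.
Gain from deviating: (73−37) today; loss: (37−21) in each of the next 5 periods.
No-deviation condition: (37−21)(δ+…+δ^5) ≥ 73−37, i.e. δ+…+δ^5 ≥ 9/4.
At δ = 1/8: δ+…+δ^5 = 0.1429 < 2.2500.
So cooperation is not sustainable.

No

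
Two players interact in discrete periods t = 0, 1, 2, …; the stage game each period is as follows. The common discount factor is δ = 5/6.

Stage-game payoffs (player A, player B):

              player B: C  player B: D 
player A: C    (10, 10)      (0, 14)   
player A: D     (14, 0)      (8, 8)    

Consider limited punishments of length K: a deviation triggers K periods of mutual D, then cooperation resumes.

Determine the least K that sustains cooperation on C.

IC: δ(1−δ^K)/(1−δ) ≥ (14−10)/(10−8) = 2.
With δ = 5/6: need 1 − δ^K ≥ 2·(1−5/6)/(5/6), i.e. δ^K ≤ 0.6000.
Since (5/6)^2 = 0.6944 and (5/6)^3 = 0.5787, the smallest such K is 3.

3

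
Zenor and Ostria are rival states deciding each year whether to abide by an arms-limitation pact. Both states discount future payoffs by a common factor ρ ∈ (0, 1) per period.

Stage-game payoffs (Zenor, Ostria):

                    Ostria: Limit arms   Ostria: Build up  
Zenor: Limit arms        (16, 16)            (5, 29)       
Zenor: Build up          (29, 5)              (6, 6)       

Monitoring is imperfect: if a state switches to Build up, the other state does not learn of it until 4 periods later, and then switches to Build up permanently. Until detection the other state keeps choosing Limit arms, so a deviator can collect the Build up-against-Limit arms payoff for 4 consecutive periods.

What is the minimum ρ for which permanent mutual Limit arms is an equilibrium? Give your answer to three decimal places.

The best deviation is to choose Build up for all 4 undetected periods, earning 29 each, then 6 forever once detected.
Deviation value: 29(1−ρ^4)/(1−ρ) + 6ρ^4/(1−ρ); cooperation value: 16/(1−ρ).
IC: 16 ≥ 29(1−ρ^4) + 6ρ^4 = 29 − 23ρ^4.
So ρ^4 ≥ 13/23, giving ρ ≥ (13/23)^(1/4) ≈ 0.867.

0.867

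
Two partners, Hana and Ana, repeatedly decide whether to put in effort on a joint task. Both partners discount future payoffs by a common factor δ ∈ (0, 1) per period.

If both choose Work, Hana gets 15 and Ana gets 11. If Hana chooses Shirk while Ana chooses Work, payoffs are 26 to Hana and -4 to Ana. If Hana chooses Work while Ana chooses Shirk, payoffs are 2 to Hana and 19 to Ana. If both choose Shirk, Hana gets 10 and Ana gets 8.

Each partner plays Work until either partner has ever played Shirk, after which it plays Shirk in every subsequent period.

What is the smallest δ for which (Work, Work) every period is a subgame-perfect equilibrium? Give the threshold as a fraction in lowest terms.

8/11

For Hana: deviation gain 26−15 = 11, per-period punishment loss 15−10 = 5. IC gives δ ≥ 11/16.
For Ana: gain 8, loss 3 per period, so δ ≥ 8/11.
The tighter constraint is Ana's, so cooperation needs δ ≥ 8/11.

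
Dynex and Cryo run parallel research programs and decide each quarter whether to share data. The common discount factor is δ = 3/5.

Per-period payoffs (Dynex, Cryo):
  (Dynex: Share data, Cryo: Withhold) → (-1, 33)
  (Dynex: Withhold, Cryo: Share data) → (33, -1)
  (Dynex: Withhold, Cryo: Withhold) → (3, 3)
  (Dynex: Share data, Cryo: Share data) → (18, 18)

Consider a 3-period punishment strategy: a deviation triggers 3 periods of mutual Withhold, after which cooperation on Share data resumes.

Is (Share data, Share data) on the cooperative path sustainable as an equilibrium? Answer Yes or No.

IC: δ+…+δ^3 ≥ (33−18)/(18−3) = 1.
At δ = 3/5: partial sum = 1.1760 ≥ 1.0000. Cooperation sustainable.

Yes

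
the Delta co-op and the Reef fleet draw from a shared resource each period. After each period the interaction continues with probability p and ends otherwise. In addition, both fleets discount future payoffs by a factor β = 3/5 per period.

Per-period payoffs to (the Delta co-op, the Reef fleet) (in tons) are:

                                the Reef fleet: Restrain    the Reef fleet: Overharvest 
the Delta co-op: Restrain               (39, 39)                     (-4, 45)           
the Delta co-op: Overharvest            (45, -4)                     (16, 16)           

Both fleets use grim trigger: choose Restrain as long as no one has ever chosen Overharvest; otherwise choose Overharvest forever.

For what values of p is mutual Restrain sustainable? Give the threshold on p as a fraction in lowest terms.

Expected continuation weight on next period's payoff is β·p = 3/5·p, which plays the role of the discount factor.
Cooperation requires 3/5·p ≥ (45−39)/(45−16) = 6/29, hence p ≥ 10/29.

10/29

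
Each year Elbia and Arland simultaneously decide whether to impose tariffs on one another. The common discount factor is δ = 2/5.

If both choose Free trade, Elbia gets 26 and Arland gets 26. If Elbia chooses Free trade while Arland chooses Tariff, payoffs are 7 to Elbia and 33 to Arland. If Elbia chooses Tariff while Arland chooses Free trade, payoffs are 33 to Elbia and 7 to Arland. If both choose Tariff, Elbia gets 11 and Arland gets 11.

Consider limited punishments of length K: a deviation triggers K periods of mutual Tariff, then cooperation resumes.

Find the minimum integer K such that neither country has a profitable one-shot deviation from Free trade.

No profitable deviation requires (26−11)(δ+…+δ^K) ≥ 33−26, i.e. δ+…+δ^K ≥ 7/15 ≈ 0.4667.
With δ = 2/5, the partial sums are K=1: 0.4000, K=2: 0.5600.
K = 2 is the first length at which the sum reaches 0.4667.

2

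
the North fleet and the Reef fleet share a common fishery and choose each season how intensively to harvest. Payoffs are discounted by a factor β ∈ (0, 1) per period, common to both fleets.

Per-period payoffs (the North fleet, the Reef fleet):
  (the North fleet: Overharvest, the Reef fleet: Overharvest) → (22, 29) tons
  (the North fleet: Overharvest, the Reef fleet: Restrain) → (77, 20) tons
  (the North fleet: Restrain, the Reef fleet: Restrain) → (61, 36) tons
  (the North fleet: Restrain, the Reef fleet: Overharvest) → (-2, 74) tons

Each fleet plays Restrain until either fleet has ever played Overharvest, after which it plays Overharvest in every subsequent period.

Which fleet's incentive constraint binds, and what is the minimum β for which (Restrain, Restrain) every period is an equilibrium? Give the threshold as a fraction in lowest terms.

the Reef fleet; β ≥ 38/45

the North fleet's threshold: (77−61)/(77−22) = 16/55.
the Reef fleet's threshold: (74−36)/(74−29) = 38/45.
16/55 < 38/45, so the Reef fleet binds and β* = 38/45.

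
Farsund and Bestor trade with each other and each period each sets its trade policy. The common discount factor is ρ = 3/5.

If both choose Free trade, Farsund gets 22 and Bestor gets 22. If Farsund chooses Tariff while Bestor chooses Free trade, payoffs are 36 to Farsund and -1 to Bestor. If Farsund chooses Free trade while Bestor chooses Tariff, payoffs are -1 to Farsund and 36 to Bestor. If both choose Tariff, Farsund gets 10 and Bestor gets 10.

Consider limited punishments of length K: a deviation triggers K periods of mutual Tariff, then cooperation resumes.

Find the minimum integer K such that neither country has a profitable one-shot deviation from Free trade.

Need Σ_{k=1}^{K} ρ^k ≥ (36−22)/(22−10) = 1.1667 at ρ = 3/5.
At K = 2 the sum is 0.9600 < 1.1667; at K = 3 it is 1.1760 ≥ 1.1667.
So the minimum punishment length is K = 3.

3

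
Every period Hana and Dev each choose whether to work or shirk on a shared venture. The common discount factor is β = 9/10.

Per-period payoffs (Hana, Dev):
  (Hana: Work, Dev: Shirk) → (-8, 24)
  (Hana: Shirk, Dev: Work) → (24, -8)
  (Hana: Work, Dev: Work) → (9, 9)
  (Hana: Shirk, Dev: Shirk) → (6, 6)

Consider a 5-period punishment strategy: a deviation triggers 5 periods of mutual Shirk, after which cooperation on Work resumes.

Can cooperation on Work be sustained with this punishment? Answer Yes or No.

Comparing payoff streams over the 6 periods until play realigns: cooperate → 9(1+β+…+β^5); deviate → 24 + 6(β+…+β^5).
Cooperation is sustained iff (9−6)(β+…+β^5) ≥ 24−9.
β+…+β^5 = 9/10·(1−(9/10)^5)/(1−9/10) = 3.6856, and (24−9)/(9−6) = 5.0000.
3.6856 < 5.0000, so cooperation is not sustainable.

No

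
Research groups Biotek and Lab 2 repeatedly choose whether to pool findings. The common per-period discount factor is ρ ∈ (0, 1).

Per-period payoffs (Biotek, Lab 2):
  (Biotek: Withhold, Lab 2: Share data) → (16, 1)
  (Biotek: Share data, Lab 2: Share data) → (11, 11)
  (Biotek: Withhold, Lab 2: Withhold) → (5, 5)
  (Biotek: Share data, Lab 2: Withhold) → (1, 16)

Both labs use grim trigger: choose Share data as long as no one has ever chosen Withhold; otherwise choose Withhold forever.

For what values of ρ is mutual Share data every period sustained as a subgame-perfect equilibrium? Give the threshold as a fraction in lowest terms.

One-period gain from deviating is 16 − 11 = 5. The loss is 11 − 5 = 6 in every subsequent period, with present value 6·ρ/(1−ρ).
Deviation is unprofitable when 6·ρ/(1−ρ) ≥ 5, i.e. ρ/(1−ρ) ≥ 5/6.
Equivalently ρ ≥ 5/(5+6) = 5/11.

5/11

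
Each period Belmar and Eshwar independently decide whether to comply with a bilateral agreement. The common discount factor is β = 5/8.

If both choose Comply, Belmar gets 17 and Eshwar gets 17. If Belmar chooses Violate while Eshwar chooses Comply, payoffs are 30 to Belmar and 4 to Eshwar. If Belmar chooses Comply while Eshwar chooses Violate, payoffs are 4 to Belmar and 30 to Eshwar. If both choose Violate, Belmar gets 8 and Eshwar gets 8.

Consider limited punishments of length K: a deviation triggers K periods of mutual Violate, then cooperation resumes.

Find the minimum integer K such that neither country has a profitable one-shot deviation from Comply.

No profitable deviation requires (17−8)(β+…+β^K) ≥ 30−17, i.e. β+…+β^K ≥ 13/9 ≈ 1.4444.
With β = 5/8, the partial sums are K=1: 0.6250, K=2: 1.0156, K=3: 1.2598, K=4: 1.4124, K=5: 1.5077.
K = 5 is the first length at which the sum reaches 1.4444.

5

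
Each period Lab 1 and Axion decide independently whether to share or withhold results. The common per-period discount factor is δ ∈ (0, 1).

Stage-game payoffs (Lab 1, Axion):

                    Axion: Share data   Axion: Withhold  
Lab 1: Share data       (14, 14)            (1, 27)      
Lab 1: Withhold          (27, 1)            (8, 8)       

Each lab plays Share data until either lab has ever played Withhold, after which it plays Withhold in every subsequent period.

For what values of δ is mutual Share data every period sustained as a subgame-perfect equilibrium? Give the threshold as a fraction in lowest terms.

13/19

One-period gain from deviating is 27 − 14 = 13. The loss is 14 − 8 = 6 in every subsequent period, with present value 6·δ/(1−δ).
Deviation is unprofitable when 6·δ/(1−δ) ≥ 13, i.e. δ/(1−δ) ≥ 13/6.
Equivalently δ ≥ 13/(13+6) = 13/19.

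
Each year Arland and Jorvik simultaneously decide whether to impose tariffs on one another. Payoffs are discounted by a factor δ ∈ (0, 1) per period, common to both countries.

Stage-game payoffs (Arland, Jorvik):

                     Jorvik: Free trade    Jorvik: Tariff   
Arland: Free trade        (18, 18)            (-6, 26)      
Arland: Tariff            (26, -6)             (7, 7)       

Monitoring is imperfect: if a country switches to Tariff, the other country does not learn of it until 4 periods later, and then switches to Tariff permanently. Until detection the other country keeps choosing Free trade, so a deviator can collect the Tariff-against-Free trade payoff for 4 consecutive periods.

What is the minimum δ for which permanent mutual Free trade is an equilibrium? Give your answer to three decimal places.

0.806

The best deviation is to choose Tariff for all 4 undetected periods, earning 26 each, then 7 forever once detected.
Deviation value: 26(1−δ^4)/(1−δ) + 7δ^4/(1−δ); cooperation value: 18/(1−δ).
IC: 18 ≥ 26(1−δ^4) + 7δ^4 = 26 − 19δ^4.
So δ^4 ≥ 8/19, giving δ ≥ (8/19)^(1/4) ≈ 0.806.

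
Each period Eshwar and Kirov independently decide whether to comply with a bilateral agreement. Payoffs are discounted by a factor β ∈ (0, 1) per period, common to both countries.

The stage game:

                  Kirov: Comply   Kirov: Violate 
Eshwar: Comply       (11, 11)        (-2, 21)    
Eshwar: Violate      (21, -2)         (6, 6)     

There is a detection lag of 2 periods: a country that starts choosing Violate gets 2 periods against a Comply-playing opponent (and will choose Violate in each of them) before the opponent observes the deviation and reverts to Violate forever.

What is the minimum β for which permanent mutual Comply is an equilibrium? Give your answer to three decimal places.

0.816

A deviator earns 21 for 2 periods, then 6 forever; cooperating earns 11 forever. Multiplying the IC by (1−β):
11 ≥ 21(1−β^2) + 6β^2, so 15·β^2 ≥ 10 and β^2 ≥ 2/3.
β ≥ (2/3)^(1/2) ≈ 0.816.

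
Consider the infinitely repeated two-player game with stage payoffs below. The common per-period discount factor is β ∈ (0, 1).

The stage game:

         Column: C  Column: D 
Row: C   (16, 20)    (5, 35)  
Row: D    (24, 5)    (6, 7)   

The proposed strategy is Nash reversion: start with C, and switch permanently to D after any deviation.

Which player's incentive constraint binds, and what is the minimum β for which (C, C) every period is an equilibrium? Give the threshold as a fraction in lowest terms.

Row's threshold: (24−16)/(24−6) = 4/9.
Column's threshold: (35−20)/(35−7) = 15/28.
4/9 < 15/28, so Column binds and β* = 15/28.

Column; β ≥ 15/28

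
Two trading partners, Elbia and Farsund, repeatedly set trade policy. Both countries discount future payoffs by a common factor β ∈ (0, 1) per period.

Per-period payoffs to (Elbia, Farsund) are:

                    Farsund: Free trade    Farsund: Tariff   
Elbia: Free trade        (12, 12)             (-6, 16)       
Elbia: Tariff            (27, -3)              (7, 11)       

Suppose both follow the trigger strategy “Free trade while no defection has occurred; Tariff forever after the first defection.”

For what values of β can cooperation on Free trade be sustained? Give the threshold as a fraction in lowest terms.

4/5

Elbia's threshold: (27−12)/(27−7) = 3/4.
Farsund's threshold: (16−12)/(16−11) = 4/5.
3/4 < 4/5, so Farsund binds and β* = 4/5.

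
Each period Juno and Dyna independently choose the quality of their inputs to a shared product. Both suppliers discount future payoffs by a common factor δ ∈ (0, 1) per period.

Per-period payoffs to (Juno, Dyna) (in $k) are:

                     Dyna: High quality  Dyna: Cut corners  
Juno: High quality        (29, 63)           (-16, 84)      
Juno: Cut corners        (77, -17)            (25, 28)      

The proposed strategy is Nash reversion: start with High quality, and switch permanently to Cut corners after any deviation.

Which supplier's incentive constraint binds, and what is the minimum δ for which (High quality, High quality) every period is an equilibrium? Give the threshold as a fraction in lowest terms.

Juno; δ ≥ 12/13

Juno: cooperation gives 29 each period; deviation gives 77 once then 25 forever.
  29/(1−δ) ≥ 77 + 25δ/(1−δ) ⇒ δ ≥ 48/52 = 12/13.
Dyna: cooperation gives 63 each period; deviation gives 84 once then 28 forever.
  δ ≥ 21/56 = 3/8.
Both must hold, so the binding constraint is Juno's: δ ≥ 12/13.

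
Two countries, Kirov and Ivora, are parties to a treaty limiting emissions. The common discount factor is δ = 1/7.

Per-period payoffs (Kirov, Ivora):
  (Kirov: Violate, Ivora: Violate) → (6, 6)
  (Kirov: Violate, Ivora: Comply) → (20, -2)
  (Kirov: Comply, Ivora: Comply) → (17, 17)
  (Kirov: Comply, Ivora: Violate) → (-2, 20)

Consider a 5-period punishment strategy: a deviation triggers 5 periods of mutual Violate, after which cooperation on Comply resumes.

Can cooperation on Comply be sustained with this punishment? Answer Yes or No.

Comparing payoff streams over the 6 periods until play realigns: cooperate → 17(1+δ+…+δ^5); deviate → 20 + 6(δ+…+δ^5).
Cooperation is sustained iff (17−6)(δ+…+δ^5) ≥ 20−17.
δ+…+δ^5 = 1/7·(1−(1/7)^5)/(1−1/7) = 0.1667, and (20−17)/(17−6) = 0.2727.
0.1667 < 0.2727, so cooperation is not sustainable.

No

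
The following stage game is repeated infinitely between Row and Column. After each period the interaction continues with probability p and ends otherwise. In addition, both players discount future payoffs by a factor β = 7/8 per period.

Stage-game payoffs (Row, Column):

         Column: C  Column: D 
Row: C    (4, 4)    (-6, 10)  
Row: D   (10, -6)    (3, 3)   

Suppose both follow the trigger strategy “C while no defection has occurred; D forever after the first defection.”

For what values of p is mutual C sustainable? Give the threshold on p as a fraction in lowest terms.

48/49

With continuation probability p and discount β, the effective per-period discount factor is βp.
Grim-trigger IC: βp ≥ (10−4)/(10−3) = 6/7.
So p ≥ (6/7)/(7/8) = 48/49.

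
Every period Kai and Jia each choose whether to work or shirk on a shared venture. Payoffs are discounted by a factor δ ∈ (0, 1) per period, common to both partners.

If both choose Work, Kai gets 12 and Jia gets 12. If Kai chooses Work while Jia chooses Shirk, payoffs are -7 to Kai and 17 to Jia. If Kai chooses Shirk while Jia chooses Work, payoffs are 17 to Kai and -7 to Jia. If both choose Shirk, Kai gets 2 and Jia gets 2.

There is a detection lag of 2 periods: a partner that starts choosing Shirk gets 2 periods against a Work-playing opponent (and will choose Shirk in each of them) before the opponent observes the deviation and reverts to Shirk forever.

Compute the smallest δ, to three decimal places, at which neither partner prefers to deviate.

0.577

A deviator earns 17 for 2 periods, then 2 forever; cooperating earns 12 forever. Multiplying the IC by (1−δ):
12 ≥ 17(1−δ^2) + 2δ^2, so 15·δ^2 ≥ 5 and δ^2 ≥ 1/3.
δ ≥ (1/3)^(1/2) ≈ 0.577.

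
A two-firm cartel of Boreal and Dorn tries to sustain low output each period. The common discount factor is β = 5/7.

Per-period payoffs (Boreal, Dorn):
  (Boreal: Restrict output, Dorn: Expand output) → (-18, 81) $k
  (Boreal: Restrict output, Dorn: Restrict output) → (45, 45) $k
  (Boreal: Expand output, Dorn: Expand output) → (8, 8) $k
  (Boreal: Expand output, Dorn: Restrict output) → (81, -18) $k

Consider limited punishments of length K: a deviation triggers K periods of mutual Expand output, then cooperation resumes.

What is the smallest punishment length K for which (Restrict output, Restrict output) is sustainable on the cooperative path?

2

IC: β(1−β^K)/(1−β) ≥ (81−45)/(45−8) = 36/37.
With β = 5/7: need 1 − β^K ≥ 36/37·(1−5/7)/(5/7), i.e. β^K ≤ 0.6108.
Since (5/7)^1 = 0.7143 and (5/7)^2 = 0.5102, the smallest such K is 2.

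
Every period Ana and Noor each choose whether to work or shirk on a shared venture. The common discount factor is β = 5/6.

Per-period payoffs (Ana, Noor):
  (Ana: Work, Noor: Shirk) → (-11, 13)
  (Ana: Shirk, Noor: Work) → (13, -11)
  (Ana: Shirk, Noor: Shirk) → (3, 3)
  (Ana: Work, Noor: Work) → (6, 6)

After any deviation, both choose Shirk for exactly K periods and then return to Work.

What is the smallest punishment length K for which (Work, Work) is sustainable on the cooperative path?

Need Σ_{k=1}^{K} β^k ≥ (13−6)/(6−3) = 2.3333 at β = 5/6.
At K = 3 the sum is 2.1065 < 2.3333; at K = 4 it is 2.5887 ≥ 2.3333.
So the minimum punishment length is K = 4.

4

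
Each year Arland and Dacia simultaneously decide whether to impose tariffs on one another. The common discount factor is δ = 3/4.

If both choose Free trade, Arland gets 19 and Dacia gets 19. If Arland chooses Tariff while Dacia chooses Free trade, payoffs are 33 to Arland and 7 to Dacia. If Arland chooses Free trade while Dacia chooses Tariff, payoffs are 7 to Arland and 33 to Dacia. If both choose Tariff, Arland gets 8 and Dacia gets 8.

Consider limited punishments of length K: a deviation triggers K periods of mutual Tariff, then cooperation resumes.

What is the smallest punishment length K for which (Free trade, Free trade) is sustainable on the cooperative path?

2

IC: δ(1−δ^K)/(1−δ) ≥ (33−19)/(19−8) = 14/11.
With δ = 3/4: need 1 − δ^K ≥ 14/11·(1−3/4)/(3/4), i.e. δ^K ≤ 0.5758.
Since (3/4)^1 = 0.7500 and (3/4)^2 = 0.5625, the smallest such K is 2.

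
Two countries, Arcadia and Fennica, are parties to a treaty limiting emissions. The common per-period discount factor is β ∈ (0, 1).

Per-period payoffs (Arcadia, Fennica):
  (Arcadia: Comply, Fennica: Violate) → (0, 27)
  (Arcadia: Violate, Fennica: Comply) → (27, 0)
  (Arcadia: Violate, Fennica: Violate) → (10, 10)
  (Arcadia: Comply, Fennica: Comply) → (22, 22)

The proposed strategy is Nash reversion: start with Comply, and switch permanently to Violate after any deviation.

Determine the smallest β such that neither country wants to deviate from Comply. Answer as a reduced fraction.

Cooperation forever yields 22 each period: 22/(1−β).
Deviating yields 27 once, then 10 forever: 27 + 10β/(1−β).
No profitable deviation requires 22/(1−β) ≥ 27 + 10β/(1−β).
Multiplying by (1−β): 22 ≥ 27(1−β) + 10β = 27 − 17β.
So 17β ≥ 5, i.e. β ≥ 5/17.

5/17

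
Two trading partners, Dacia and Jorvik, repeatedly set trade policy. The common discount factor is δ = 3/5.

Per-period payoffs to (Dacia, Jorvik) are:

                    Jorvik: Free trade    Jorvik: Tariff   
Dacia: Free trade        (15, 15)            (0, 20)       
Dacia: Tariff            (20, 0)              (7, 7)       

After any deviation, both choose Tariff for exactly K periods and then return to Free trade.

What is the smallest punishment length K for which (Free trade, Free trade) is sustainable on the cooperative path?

2

IC: δ(1−δ^K)/(1−δ) ≥ (20−15)/(15−7) = 5/8.
With δ = 3/5: need 1 − δ^K ≥ 5/8·(1−3/5)/(3/5), i.e. δ^K ≤ 0.5833.
Since (3/5)^1 = 0.6000 and (3/5)^2 = 0.3600, the smallest such K is 2.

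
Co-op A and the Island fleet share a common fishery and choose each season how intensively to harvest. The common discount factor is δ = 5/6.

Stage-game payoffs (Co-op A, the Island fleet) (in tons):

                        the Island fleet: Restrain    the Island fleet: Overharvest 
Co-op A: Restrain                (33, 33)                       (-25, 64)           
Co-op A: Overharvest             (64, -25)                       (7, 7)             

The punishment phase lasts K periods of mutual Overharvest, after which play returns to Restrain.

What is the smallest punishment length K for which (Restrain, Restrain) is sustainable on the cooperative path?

2

No profitable deviation requires (33−7)(δ+…+δ^K) ≥ 64−33, i.e. δ+…+δ^K ≥ 31/26 ≈ 1.1923.
With δ = 5/6, the partial sums are K=1: 0.8333, K=2: 1.5278.
K = 2 is the first length at which the sum reaches 1.1923.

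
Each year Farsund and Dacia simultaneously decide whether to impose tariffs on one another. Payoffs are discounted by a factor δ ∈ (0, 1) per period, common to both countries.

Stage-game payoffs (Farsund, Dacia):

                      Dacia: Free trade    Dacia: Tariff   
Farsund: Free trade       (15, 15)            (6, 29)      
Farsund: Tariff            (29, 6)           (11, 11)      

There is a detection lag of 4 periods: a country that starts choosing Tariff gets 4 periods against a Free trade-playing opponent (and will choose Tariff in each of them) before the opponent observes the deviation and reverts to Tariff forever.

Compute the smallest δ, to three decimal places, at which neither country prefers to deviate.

A deviator earns 29 for 4 periods, then 11 forever; cooperating earns 15 forever. Multiplying the IC by (1−δ):
15 ≥ 29(1−δ^4) + 11δ^4, so 18·δ^4 ≥ 14 and δ^4 ≥ 7/9.
δ ≥ (7/9)^(1/4) ≈ 0.939.

0.939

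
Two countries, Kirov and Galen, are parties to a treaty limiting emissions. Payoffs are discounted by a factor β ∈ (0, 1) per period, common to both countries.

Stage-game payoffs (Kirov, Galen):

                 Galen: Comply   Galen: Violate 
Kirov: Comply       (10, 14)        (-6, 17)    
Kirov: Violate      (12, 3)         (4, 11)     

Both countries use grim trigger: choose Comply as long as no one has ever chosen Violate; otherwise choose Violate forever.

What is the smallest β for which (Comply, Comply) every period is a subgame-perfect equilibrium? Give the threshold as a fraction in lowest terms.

For Kirov: deviation gain 12−10 = 2, per-period punishment loss 10−4 = 6. IC gives β ≥ 2/8 = 1/4.
For Galen: gain 3, loss 3 per period, so β ≥ 3/6 = 1/2.
The tighter constraint is Galen's, so cooperation needs β ≥ 1/2.

1/2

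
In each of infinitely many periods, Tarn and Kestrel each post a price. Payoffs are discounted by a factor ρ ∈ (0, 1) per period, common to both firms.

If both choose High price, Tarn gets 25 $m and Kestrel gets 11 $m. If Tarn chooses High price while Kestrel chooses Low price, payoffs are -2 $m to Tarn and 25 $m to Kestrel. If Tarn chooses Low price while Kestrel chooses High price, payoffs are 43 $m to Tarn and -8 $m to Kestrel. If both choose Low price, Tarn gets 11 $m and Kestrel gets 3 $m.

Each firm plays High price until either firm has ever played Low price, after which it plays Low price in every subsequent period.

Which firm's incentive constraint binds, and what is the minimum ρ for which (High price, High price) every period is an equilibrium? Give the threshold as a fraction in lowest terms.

Kestrel; ρ ≥ 7/11

For Tarn: deviation gain 43−25 = 18, per-period punishment loss 25−11 = 14. IC gives ρ ≥ 18/32 = 9/16.
For Kestrel: gain 14, loss 8 per period, so ρ ≥ 14/22 = 7/11.
The tighter constraint is Kestrel's, so cooperation needs ρ ≥ 7/11.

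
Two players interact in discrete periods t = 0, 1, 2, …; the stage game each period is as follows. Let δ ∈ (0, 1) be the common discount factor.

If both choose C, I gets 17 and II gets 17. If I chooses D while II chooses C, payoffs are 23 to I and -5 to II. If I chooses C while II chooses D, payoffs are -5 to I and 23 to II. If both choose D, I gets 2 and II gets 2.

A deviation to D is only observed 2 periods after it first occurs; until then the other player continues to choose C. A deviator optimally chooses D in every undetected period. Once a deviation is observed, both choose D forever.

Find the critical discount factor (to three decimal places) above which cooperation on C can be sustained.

A deviator earns 23 for 2 periods, then 2 forever; cooperating earns 17 forever. Multiplying the IC by (1−δ):
17 ≥ 23(1−δ^2) + 2δ^2, so 21·δ^2 ≥ 6 and δ^2 ≥ 2/7.
δ ≥ (2/7)^(1/2) ≈ 0.535.

0.535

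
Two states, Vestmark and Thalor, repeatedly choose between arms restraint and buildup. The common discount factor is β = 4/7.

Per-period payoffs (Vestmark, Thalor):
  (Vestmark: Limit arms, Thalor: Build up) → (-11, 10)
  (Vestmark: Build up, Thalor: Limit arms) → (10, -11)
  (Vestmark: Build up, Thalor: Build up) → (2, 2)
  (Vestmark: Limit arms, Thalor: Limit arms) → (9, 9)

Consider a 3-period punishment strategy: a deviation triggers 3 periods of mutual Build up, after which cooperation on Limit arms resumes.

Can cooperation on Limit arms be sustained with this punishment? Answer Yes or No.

Yes

IC: β+…+β^3 ≥ (10−9)/(9−2) = 1/7.
At β = 4/7: partial sum = 1.0845 ≥ 0.1429. Cooperation sustainable.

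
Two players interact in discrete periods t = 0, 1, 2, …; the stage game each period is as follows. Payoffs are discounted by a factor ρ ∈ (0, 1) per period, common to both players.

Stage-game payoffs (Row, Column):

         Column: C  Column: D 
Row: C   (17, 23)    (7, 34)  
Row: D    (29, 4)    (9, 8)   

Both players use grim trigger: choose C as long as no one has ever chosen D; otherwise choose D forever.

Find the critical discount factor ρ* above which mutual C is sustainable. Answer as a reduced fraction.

3/5

For Row: deviation gain 29−17 = 12, per-period punishment loss 17−9 = 8. IC gives ρ ≥ 12/20 = 3/5.
For Column: gain 11, loss 15 per period, so ρ ≥ 11/26.
The tighter constraint is Row's, so cooperation needs ρ ≥ 3/5.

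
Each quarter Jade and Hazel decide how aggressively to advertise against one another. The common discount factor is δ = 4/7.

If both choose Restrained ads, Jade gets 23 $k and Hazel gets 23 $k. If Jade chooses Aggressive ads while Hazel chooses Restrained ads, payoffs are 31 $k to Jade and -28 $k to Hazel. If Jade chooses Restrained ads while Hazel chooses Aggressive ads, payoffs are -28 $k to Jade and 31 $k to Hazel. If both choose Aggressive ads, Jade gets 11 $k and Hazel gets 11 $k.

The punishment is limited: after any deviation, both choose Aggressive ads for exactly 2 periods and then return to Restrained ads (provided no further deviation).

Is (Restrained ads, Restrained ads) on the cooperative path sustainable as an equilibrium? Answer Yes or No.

Yes

A one-shot deviation gives 31 now, then 11 for 2 periods, then back to 23.
Gain from deviating: (31−23) today; loss: (23−11) in each of the next 2 periods.
No-deviation condition: (23−11)(δ+…+δ^2) ≥ 31−23, i.e. δ+…+δ^2 ≥ 2/3.
At δ = 4/7: δ+…+δ^2 = 0.8980 ≥ 0.6667.
So cooperation is sustainable.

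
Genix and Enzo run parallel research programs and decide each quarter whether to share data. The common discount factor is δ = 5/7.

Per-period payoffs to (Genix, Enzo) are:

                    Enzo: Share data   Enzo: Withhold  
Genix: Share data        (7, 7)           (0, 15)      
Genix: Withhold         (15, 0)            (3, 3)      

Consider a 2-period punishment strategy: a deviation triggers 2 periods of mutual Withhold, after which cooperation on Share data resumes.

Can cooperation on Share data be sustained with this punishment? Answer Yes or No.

No

A one-shot deviation gives 15 now, then 3 for 2 periods, then back to 7.
Gain from deviating: (15−7) today; loss: (7−3) in each of the next 2 periods.
No-deviation condition: (7−3)(δ+…+δ^2) ≥ 15−7, i.e. δ+…+δ^2 ≥ 2.
At δ = 5/7: δ+…+δ^2 = 1.2245 < 2.0000.
So cooperation is not sustainable.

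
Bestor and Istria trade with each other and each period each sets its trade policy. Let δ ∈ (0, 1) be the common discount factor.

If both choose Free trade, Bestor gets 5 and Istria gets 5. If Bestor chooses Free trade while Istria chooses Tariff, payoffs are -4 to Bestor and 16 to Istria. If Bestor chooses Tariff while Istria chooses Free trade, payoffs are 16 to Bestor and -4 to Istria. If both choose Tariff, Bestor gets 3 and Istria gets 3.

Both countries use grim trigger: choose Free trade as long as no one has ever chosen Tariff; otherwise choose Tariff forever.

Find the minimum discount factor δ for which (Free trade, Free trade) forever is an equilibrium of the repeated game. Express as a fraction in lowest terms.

11/13

One-period gain from deviating is 16 − 5 = 11. The loss is 5 − 3 = 2 in every subsequent period, with present value 2·δ/(1−δ).
Deviation is unprofitable when 2·δ/(1−δ) ≥ 11, i.e. δ/(1−δ) ≥ 11/2.
Equivalently δ ≥ 11/(11+2) = 11/13.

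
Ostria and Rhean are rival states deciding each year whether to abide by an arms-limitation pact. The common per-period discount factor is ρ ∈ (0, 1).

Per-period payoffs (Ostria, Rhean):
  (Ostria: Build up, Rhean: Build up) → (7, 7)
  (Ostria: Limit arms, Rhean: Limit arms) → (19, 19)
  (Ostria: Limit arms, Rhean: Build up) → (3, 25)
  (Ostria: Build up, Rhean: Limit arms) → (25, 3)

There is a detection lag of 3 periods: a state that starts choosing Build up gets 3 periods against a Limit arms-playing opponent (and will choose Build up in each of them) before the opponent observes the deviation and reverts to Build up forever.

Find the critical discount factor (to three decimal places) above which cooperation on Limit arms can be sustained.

The best deviation is to choose Build up for all 3 undetected periods, earning 25 each, then 7 forever once detected.
Deviation value: 25(1−ρ^3)/(1−ρ) + 7ρ^3/(1−ρ); cooperation value: 19/(1−ρ).
IC: 19 ≥ 25(1−ρ^3) + 7ρ^3 = 25 − 18ρ^3.
So ρ^3 ≥ 6/18 = 1/3, giving ρ ≥ (1/3)^(1/3) ≈ 0.693.

0.693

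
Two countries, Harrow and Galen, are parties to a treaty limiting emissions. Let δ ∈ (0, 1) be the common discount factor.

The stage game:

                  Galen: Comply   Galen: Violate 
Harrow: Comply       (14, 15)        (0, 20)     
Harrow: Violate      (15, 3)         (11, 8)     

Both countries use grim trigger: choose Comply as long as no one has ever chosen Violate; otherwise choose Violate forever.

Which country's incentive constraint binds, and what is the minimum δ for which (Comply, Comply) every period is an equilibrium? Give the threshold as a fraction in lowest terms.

Harrow: cooperation gives 14 each period; deviation gives 15 once then 11 forever.
  14/(1−δ) ≥ 15 + 11δ/(1−δ) ⇒ δ ≥ 1/4.
Galen: cooperation gives 15 each period; deviation gives 20 once then 8 forever.
  δ ≥ 5/12.
Both must hold, so the binding constraint is Galen's: δ ≥ 5/12.

Galen; δ ≥ 5/12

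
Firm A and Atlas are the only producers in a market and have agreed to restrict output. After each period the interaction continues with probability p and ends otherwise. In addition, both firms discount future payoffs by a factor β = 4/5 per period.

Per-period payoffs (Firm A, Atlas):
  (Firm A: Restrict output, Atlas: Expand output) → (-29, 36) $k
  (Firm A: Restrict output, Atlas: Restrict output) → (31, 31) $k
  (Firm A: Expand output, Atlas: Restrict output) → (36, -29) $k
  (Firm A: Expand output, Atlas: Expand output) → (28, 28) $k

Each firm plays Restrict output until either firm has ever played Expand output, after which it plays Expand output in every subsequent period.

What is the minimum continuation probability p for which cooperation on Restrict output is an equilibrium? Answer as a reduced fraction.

Expected continuation weight on next period's payoff is β·p = 4/5·p, which plays the role of the discount factor.
Cooperation requires 4/5·p ≥ (36−31)/(36−28) = 5/8, hence p ≥ 25/32.

25/32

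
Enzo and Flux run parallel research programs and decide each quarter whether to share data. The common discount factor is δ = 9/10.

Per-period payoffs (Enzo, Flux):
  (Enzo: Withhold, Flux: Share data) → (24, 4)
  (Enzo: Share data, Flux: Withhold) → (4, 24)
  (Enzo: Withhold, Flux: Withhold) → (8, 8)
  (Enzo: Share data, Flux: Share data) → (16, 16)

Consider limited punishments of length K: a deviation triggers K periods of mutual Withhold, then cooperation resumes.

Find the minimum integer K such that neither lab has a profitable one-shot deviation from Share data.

2

No profitable deviation requires (16−8)(δ+…+δ^K) ≥ 24−16, i.e. δ+…+δ^K ≥ 1 ≈ 1.0000.
With δ = 9/10, the partial sums are K=1: 0.9000, K=2: 1.7100.
K = 2 is the first length at which the sum reaches 1.0000.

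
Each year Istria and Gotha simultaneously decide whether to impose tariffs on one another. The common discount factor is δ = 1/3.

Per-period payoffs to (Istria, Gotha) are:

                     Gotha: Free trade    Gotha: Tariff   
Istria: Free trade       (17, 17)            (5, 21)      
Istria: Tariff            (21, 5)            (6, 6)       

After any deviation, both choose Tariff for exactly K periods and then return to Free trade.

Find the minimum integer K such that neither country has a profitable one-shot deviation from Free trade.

IC: δ(1−δ^K)/(1−δ) ≥ (21−17)/(17−6) = 4/11.
With δ = 1/3: need 1 − δ^K ≥ 4/11·(1−1/3)/(1/3), i.e. δ^K ≤ 0.2727.
Since (1/3)^1 = 0.3333 and (1/3)^2 = 0.1111, the smallest such K is 2.

2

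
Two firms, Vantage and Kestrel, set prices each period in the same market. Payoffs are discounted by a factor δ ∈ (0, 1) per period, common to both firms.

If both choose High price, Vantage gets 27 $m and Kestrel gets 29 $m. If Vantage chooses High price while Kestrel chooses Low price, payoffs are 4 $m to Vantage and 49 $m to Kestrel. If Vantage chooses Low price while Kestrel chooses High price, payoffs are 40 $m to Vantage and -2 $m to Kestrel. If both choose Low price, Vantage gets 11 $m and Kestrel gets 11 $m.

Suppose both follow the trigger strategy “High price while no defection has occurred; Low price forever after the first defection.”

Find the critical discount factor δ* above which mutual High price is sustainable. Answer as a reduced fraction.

10/19

For Vantage: deviation gain 40−27 = 13, per-period punishment loss 27−11 = 16. IC gives δ ≥ 13/29.
For Kestrel: gain 20, loss 18 per period, so δ ≥ 20/38 = 10/19.
The tighter constraint is Kestrel's, so cooperation needs δ ≥ 10/19.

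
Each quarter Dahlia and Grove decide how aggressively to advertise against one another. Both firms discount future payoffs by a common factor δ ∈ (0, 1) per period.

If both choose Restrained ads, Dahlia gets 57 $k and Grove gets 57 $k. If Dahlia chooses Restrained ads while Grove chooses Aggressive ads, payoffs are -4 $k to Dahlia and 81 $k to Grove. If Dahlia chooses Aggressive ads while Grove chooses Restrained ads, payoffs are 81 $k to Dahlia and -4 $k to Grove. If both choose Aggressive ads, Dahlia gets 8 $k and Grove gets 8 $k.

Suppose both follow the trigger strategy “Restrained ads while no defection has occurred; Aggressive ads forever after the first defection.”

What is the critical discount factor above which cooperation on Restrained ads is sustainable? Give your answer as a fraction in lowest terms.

24/73

One-period gain from deviating is 81 − 57 = 24. The loss is 57 − 8 = 49 in every subsequent period, with present value 49·δ/(1−δ).
Deviation is unprofitable when 49·δ/(1−δ) ≥ 24, i.e. δ/(1−δ) ≥ 24/49.
Equivalently δ ≥ 24/(24+49) = 24/73.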